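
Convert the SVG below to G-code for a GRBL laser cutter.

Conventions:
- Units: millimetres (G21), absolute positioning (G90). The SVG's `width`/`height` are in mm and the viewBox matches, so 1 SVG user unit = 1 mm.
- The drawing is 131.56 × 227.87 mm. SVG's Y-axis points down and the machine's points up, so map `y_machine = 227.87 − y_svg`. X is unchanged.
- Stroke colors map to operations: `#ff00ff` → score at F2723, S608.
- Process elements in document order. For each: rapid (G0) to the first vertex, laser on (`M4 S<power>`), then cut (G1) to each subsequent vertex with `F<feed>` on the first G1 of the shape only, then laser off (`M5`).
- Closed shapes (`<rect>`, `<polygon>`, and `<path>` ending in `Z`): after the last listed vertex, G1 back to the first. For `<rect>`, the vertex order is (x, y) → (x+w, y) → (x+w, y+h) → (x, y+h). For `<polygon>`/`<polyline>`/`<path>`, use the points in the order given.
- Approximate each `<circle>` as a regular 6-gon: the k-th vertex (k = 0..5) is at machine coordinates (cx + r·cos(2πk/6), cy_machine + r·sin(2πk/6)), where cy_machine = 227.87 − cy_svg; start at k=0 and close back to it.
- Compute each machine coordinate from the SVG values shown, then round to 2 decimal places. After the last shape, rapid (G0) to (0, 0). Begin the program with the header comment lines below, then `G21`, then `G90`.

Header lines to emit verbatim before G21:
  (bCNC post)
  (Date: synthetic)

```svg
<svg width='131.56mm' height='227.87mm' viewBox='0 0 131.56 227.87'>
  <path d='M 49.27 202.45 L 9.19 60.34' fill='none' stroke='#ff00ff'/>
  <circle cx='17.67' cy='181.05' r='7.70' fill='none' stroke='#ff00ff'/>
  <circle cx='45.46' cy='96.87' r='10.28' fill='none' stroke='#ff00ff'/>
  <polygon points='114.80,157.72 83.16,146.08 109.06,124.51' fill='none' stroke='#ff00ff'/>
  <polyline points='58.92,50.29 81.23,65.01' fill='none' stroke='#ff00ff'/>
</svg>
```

(bCNC post)
(Date: synthetic)
G21
G90
G0 X49.27 Y25.42
M4 S608
G1 X9.19 Y167.53 F2723
M5
G0 X25.37 Y46.82
M4 S608
G1 X21.52 Y53.49 F2723
G1 X13.82 Y53.49
G1 X9.97 Y46.82
G1 X13.82 Y40.15
G1 X21.52 Y40.15
G1 X25.37 Y46.82
M5
G0 X55.74 Y131.00
M4 S608
G1 X50.60 Y139.90 F2723
G1 X40.32 Y139.90
G1 X35.18 Y131.00
G1 X40.32 Y122.10
G1 X50.60 Y122.10
G1 X55.74 Y131.00
M5
G0 X114.80 Y70.15
M4 S608
G1 X83.16 Y81.79 F2723
G1 X109.06 Y103.36
G1 X114.80 Y70.15
M5
G0 X58.92 Y177.58
M4 S608
G1 X81.23 Y162.86 F2723
M5
G0 X0.00 Y0.00

viewBox `0 0 131.56 227.87` with mm width/height → 1 unit = 1 mm. Flip: y_m = 227.87 − y_svg.

**Shape 1** — `<path>` line segment, stroke `#ff00ff` → score (S608, F2723). Machine vertices: (49.27,25.42) → (9.19,167.53). Open path.

**Shape 2** — `<circle>` circle, stroke `#ff00ff` → score (S608, F2723). Machine vertices: (25.37,46.82) → (21.52,53.49) → (13.82,53.49) → (9.97,46.82) → (13.82,40.15) → (21.52,40.15) → (25.37,46.82). Closed: final G1 returns to the first vertex.

**Shape 3** — `<circle>` circle, stroke `#ff00ff` → score (S608, F2723). Machine vertices: (55.74,131.00) → (50.60,139.90) → (40.32,139.90) → (35.18,131.00) → (40.32,122.10) → (50.60,122.10) → (55.74,131.00). Closed: final G1 returns to the first vertex.

**Shape 4** — `<polygon>` regular polygon, stroke `#ff00ff` → score (S608, F2723). Machine vertices: (114.80,70.15) → (83.16,81.79) → (109.06,103.36) → (114.80,70.15). Closed: final G1 returns to the first vertex.

**Shape 5** — `<polyline>` line segment, stroke `#ff00ff` → score (S608, F2723). Machine vertices: (58.92,177.58) → (81.23,162.86). Open path.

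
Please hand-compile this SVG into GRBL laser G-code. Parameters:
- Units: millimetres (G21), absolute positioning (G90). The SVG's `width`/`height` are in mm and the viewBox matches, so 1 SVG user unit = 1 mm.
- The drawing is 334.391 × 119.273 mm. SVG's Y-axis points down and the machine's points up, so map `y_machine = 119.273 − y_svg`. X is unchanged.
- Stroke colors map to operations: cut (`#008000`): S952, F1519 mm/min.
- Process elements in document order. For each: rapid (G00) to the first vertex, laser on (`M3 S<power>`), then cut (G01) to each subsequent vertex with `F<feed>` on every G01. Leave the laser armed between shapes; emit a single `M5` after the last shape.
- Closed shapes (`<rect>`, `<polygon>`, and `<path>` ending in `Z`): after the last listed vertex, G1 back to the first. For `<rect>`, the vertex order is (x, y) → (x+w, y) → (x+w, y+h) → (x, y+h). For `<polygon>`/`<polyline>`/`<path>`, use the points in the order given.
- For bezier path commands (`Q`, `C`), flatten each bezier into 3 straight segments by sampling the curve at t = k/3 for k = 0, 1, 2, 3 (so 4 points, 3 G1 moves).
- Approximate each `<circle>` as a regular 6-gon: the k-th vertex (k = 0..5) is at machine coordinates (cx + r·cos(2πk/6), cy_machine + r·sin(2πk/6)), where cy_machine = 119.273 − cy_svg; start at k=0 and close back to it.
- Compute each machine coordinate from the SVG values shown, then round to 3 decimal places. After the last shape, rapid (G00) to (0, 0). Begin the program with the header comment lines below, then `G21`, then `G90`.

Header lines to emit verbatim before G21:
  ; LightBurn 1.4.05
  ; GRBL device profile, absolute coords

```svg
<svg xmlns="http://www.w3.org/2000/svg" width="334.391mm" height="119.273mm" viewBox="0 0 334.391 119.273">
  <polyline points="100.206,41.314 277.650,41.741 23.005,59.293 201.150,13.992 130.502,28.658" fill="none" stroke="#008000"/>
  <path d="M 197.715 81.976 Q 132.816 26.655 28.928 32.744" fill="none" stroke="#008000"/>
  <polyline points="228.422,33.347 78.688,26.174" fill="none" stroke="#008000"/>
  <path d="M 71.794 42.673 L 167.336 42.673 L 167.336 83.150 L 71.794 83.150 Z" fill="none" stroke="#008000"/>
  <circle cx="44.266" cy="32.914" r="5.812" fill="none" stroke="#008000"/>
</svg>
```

; LightBurn 1.4.05
; GRBL device profile, absolute coords
G21
G90
G00 X100.206 Y77.959
M3 S952
G01 X277.650 Y77.532 F1519
G01 X23.005 Y59.980 F1519
G01 X201.150 Y105.281 F1519
G01 X130.502 Y90.615 F1519
G00 X197.715 Y37.297
M3 S952
G01 X150.117 Y67.354 F1519
G01 X93.855 Y83.765 F1519
G01 X28.928 Y86.529 F1519
G00 X228.422 Y85.926
M3 S952
G01 X78.688 Y93.099 F1519
G00 X71.794 Y76.600
M3 S952
G01 X167.336 Y76.600 F1519
G01 X167.336 Y36.123 F1519
G01 X71.794 Y36.123 F1519
G01 X71.794 Y76.600 F1519
G00 X50.078 Y86.359
M3 S952
G01 X47.172 Y91.392 F1519
G01 X41.360 Y91.392 F1519
G01 X38.454 Y86.359 F1519
G01 X41.360 Y81.326 F1519
G01 X47.172 Y81.326 F1519
G01 X50.078 Y86.359 F1519
M5
G00 X0.000 Y0.000

Since the viewBox matches the mm dimensions, user units are millimetres directly. The only transform is the Y-flip y_m = 119.273 − y_svg.

Shape 1 is a open polyline drawn with `<polyline>`. Its stroke #008000 means cut at S952, F1519. After flipping Y the toolpath is (100.206,77.959) → (277.650,77.532) → (23.005,59.980) → (201.150,105.281) → (130.502,90.615).

Shape 2 is a quadratic bezier drawn with `<path>`. Its stroke #008000 means cut at S952, F1519. After flipping Y the toolpath is (197.715,37.297) → (150.117,67.354) → (93.855,83.765) → (28.928,86.529).

Shape 3 is a line segment drawn with `<polyline>`. Its stroke #008000 means cut at S952, F1519. After flipping Y the toolpath is (228.422,85.926) → (78.688,93.099).

Shape 4 is a rectangle drawn with `<path>`. Its stroke #008000 means cut at S952, F1519. After flipping Y the toolpath is (71.794,76.600) → (167.336,76.600) → (167.336,36.123) → (71.794,36.123) → (71.794,76.600), returning to the start.

Shape 5 is a circle drawn with `<circle>`. Its stroke #008000 means cut at S952, F1519. After flipping Y the toolpath is (50.078,86.359) → (47.172,91.392) → (41.360,91.392) → (38.454,86.359) → (41.360,81.326) → (47.172,81.326) → (50.078,86.359), returning to the start.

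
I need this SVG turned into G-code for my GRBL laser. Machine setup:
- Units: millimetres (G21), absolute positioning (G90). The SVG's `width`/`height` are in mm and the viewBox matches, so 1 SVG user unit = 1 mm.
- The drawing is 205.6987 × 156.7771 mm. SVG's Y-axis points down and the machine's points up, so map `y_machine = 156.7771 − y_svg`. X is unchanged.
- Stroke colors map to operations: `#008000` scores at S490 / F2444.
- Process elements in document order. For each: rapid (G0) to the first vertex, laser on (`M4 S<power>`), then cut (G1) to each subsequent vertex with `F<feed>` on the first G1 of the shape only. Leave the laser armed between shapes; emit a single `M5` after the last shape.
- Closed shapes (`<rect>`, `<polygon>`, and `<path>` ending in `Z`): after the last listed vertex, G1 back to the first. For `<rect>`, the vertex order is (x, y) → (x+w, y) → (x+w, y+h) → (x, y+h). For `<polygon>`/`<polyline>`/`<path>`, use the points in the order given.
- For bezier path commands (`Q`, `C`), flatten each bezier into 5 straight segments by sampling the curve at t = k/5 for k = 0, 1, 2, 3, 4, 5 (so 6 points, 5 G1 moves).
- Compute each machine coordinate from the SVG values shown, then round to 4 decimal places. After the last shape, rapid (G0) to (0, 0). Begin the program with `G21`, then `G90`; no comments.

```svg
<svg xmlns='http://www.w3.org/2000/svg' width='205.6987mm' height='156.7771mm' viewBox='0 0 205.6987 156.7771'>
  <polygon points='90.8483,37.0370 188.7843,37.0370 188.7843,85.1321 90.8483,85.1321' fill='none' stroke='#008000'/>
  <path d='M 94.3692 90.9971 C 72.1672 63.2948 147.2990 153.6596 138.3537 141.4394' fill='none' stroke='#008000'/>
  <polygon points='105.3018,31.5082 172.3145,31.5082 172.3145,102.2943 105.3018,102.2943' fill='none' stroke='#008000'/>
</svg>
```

G21
G90
G0 X90.8483 Y119.7401
M4 S490
G1 X188.7843 Y119.7401 F2444
G1 X188.7843 Y71.6450
G1 X90.8483 Y71.6450
G1 X90.8483 Y119.7401
G0 X94.3692 Y65.7800
M4 S490
G1 X91.2768 Y69.9985 F2444
G1 X102.8367 Y56.4723
G1 X120.3413 Y35.7925
G1 X135.0829 Y18.5506
G1 X138.3537 Y15.3377
G0 X105.3018 Y125.2689
M4 S490
G1 X172.3145 Y125.2689 F2444
G1 X172.3145 Y54.4828
G1 X105.3018 Y54.4828
G1 X105.3018 Y125.2689
M5
G0 X0.0000 Y0.0000

1 u = 1 mm; y_m = 156.7771 − y.

[1] `<polygon>` rectangle, #008000→score S490 F2444: (90.8483,119.7401) → (188.7843,119.7401) → (188.7843,71.6450) → (90.8483,71.6450) → (90.8483,119.7401) (closed)

[2] `<path>` cubic bezier, #008000→score S490 F2444: (94.3692,65.7800) → (91.2768,69.9985) → (102.8367,56.4723) → (120.3413,35.7925) → (135.0829,18.5506) → (138.3537,15.3377)

[3] `<polygon>` rectangle, #008000→score S490 F2444: (105.3018,125.2689) → (172.3145,125.2689) → (172.3145,54.4828) → (105.3018,54.4828) → (105.3018,125.2689) (closed)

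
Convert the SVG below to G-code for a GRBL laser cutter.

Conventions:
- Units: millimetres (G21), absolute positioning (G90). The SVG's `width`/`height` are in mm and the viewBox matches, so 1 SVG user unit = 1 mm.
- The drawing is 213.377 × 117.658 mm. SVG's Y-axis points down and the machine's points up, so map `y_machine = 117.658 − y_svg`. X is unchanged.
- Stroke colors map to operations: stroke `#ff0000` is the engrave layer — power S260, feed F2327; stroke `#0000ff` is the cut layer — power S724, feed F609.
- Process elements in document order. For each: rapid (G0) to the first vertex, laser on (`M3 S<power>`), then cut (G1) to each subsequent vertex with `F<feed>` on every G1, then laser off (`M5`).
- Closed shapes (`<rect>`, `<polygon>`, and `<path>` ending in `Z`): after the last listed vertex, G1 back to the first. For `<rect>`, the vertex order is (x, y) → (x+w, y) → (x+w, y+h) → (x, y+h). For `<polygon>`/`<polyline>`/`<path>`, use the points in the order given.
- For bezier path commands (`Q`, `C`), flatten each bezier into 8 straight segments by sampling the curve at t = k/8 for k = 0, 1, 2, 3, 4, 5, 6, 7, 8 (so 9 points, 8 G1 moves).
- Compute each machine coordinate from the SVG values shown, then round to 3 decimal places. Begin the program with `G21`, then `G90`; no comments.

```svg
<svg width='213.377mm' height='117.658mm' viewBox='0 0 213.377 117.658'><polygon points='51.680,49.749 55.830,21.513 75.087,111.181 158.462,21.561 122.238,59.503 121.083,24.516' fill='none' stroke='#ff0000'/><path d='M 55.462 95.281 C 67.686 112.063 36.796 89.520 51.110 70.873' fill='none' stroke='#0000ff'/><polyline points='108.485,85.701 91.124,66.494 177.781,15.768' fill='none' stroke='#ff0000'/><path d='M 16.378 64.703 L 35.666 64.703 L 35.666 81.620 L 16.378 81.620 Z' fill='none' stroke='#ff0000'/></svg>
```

G21
G90
G0 X51.680 Y67.909
M3 S260
G1 X55.830 Y96.145 F2327
G1 X75.087 Y6.477 F2327
G1 X158.462 Y96.097 F2327
G1 X122.238 Y58.155 F2327
G1 X121.083 Y93.142 F2327
G1 X51.680 Y67.909 F2327
M5
G0 X55.462 Y22.377
M3 S724
G1 X58.198 Y17.843 F609
G1 X57.926 Y16.489 F609
G1 X55.683 Y17.808 F609
G1 X52.502 Y21.295 F609
G1 X49.420 Y26.443 F609
G1 X47.470 Y32.745 F609
G1 X47.689 Y39.694 F609
G1 X51.110 Y46.785 F609
M5
G0 X108.485 Y31.957
M3 S260
G1 X91.124 Y51.164 F2327
G1 X177.781 Y101.890 F2327
M5
G0 X16.378 Y52.955
M3 S260
G1 X35.666 Y52.955 F2327
G1 X35.666 Y36.038 F2327
G1 X16.378 Y36.038 F2327
G1 X16.378 Y52.955 F2327
M5

Since the viewBox matches the mm dimensions, user units are millimetres directly. The only transform is the Y-flip y_m = 117.658 − y_svg.

Shape 1 is a closed polygon drawn with `<polygon>`. Its stroke #ff0000 means engrave at S260, F2327. After flipping Y the toolpath is (51.680,67.909) → (55.830,96.145) → (75.087,6.477) → (158.462,96.097) → (122.238,58.155) → (121.083,93.142) → (51.680,67.909), returning to the start.

Shape 2 is a cubic bezier drawn with `<path>`. Its stroke #0000ff means cut at S724, F609. After flipping Y the toolpath is (55.462,22.377) → (58.198,17.843) → (57.926,16.489) → (55.683,17.808) → (52.502,21.295) → (49.420,26.443) → (47.470,32.745) → (47.689,39.694) → (51.110,46.785).

Shape 3 is a open polyline drawn with `<polyline>`. Its stroke #ff0000 means engrave at S260, F2327. After flipping Y the toolpath is (108.485,31.957) → (91.124,51.164) → (177.781,101.890).

Shape 4 is a rectangle drawn with `<path>`. Its stroke #ff0000 means engrave at S260, F2327. After flipping Y the toolpath is (16.378,52.955) → (35.666,52.955) → (35.666,36.038) → (16.378,36.038) → (16.378,52.955), returning to the start.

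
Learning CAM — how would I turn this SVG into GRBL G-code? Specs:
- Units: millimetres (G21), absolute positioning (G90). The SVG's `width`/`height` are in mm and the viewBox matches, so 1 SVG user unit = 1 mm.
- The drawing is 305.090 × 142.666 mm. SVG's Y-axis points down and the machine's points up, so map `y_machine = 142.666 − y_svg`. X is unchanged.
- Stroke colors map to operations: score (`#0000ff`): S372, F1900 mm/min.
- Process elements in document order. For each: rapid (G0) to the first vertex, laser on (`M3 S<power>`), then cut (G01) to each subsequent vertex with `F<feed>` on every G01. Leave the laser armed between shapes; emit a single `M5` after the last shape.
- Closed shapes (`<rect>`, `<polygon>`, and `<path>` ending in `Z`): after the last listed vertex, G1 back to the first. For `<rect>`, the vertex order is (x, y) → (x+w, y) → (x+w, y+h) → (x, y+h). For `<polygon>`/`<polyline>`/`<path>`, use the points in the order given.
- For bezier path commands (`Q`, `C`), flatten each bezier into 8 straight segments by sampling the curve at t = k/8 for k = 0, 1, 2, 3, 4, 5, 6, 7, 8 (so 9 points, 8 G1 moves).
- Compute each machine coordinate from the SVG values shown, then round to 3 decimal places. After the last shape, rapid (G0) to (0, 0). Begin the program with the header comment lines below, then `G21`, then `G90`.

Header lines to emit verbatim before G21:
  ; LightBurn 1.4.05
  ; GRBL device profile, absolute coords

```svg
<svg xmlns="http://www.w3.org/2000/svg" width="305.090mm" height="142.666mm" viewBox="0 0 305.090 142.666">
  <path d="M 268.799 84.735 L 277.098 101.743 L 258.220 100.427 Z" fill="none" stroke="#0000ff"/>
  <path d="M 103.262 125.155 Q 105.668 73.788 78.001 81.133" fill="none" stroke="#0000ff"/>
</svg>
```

; LightBurn 1.4.05
; GRBL device profile, absolute coords
G21
G90
G0 X268.799 Y57.931
M3 S372
G01 X277.098 Y40.923 F1900
G01 X258.220 Y42.239 F1900
G01 X268.799 Y57.931 F1900
G0 X103.262 Y17.511
M3 S372
G01 X103.394 Y29.435 F1900
G01 X102.585 Y39.525 F1900
G01 X100.837 Y47.780 F1900
G01 X98.150 Y54.200 F1900
G01 X94.522 Y58.785 F1900
G01 X89.955 Y61.536 F1900
G01 X84.448 Y62.452 F1900
G01 X78.001 Y61.533 F1900
M5
G0 X0.000 Y0.000

1 u = 1 mm; y_m = 142.666 − y.

[1] `<path>` regular polygon, #0000ff→score S372 F1900: (268.799,57.931) → (277.098,40.923) → (258.220,42.239) → (268.799,57.931) (closed)

[2] `<path>` quadratic bezier, #0000ff→score S372 F1900: (103.262,17.511) → (103.394,29.435) → (102.585,39.525) → (100.837,47.780) → (98.150,54.200) → (94.522,58.785) → (89.955,61.536) → (84.448,62.452) → (78.001,61.533)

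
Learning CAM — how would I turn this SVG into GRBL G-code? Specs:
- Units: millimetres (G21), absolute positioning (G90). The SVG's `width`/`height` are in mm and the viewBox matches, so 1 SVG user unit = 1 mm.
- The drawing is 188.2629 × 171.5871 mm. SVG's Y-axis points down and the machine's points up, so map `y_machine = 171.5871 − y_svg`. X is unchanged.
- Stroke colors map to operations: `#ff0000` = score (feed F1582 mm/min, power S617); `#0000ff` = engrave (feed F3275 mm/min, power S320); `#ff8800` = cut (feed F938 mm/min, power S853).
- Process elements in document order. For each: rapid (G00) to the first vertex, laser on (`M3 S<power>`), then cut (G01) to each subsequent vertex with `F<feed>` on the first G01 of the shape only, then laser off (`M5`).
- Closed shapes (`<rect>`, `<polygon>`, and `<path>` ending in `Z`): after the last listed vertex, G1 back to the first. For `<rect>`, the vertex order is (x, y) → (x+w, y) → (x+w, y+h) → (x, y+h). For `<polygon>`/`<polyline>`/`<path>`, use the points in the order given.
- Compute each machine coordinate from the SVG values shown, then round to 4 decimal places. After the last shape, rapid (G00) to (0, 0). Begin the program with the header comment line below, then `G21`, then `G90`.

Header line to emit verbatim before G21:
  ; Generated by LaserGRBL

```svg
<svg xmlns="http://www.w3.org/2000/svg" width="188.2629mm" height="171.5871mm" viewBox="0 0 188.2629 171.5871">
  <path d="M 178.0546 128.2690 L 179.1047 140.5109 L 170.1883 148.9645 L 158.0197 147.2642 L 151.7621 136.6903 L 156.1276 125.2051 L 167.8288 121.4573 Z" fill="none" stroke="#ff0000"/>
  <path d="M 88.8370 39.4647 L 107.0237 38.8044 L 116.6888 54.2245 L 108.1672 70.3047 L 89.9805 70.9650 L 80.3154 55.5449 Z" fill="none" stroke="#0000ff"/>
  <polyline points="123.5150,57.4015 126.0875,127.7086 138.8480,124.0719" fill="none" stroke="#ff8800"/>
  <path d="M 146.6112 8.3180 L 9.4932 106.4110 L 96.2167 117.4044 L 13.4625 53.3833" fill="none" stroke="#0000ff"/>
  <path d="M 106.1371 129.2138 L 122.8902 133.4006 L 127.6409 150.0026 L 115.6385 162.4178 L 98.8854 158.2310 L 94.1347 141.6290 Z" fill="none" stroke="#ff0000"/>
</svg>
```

; Generated by LaserGRBL
G21
G90
G00 X178.0546 Y43.3181
M3 S617
G01 X179.1047 Y31.0762 F1582
G01 X170.1883 Y22.6226
G01 X158.0197 Y24.3229
G01 X151.7621 Y34.8968
G01 X156.1276 Y46.3820
G01 X167.8288 Y50.1298
G01 X178.0546 Y43.3181
M5
G00 X88.8370 Y132.1224
M3 S320
G01 X107.0237 Y132.7827 F3275
G01 X116.6888 Y117.3626
G01 X108.1672 Y101.2824
G01 X89.9805 Y100.6221
G01 X80.3154 Y116.0422
G01 X88.8370 Y132.1224
M5
G00 X123.5150 Y114.1856
M3 S853
G01 X126.0875 Y43.8785 F938
G01 X138.8480 Y47.5152
M5
G00 X146.6112 Y163.2691
M3 S320
G01 X9.4932 Y65.1761 F3275
G01 X96.2167 Y54.1827
G01 X13.4625 Y118.2038
M5
G00 X106.1371 Y42.3733
M3 S617
G01 X122.8902 Y38.1865 F1582
G01 X127.6409 Y21.5845
G01 X115.6385 Y9.1693
G01 X98.8854 Y13.3561
G01 X94.1347 Y29.9581
G01 X106.1371 Y42.3733
M5
G00 X0.0000 Y0.0000

Since the viewBox matches the mm dimensions, user units are millimetres directly. The only transform is the Y-flip y_m = 171.5871 − y_svg.

Shape 1 is a regular polygon drawn with `<path>`. Its stroke #ff0000 means score at S617, F1582. After flipping Y the toolpath is (178.0546,43.3181) → (179.1047,31.0762) → (170.1883,22.6226) → (158.0197,24.3229) → (151.7621,34.8968) → (156.1276,46.3820) → (167.8288,50.1298) → (178.0546,43.3181), returning to the start.

Shape 2 is a regular polygon drawn with `<path>`. Its stroke #0000ff means engrave at S320, F3275. After flipping Y the toolpath is (88.8370,132.1224) → (107.0237,132.7827) → (116.6888,117.3626) → (108.1672,101.2824) → (89.9805,100.6221) → (80.3154,116.0422) → (88.8370,132.1224), returning to the start.

Shape 3 is a open polyline drawn with `<polyline>`. Its stroke #ff8800 means cut at S853, F938. After flipping Y the toolpath is (123.5150,114.1856) → (126.0875,43.8785) → (138.8480,47.5152).

Shape 4 is a open polyline drawn with `<path>`. Its stroke #0000ff means engrave at S320, F3275. After flipping Y the toolpath is (146.6112,163.2691) → (9.4932,65.1761) → (96.2167,54.1827) → (13.4625,118.2038).

Shape 5 is a regular polygon drawn with `<path>`. Its stroke #ff0000 means score at S617, F1582. After flipping Y the toolpath is (106.1371,42.3733) → (122.8902,38.1865) → (127.6409,21.5845) → (115.6385,9.1693) → (98.8854,13.3561) → (94.1347,29.9581) → (106.1371,42.3733), returning to the start.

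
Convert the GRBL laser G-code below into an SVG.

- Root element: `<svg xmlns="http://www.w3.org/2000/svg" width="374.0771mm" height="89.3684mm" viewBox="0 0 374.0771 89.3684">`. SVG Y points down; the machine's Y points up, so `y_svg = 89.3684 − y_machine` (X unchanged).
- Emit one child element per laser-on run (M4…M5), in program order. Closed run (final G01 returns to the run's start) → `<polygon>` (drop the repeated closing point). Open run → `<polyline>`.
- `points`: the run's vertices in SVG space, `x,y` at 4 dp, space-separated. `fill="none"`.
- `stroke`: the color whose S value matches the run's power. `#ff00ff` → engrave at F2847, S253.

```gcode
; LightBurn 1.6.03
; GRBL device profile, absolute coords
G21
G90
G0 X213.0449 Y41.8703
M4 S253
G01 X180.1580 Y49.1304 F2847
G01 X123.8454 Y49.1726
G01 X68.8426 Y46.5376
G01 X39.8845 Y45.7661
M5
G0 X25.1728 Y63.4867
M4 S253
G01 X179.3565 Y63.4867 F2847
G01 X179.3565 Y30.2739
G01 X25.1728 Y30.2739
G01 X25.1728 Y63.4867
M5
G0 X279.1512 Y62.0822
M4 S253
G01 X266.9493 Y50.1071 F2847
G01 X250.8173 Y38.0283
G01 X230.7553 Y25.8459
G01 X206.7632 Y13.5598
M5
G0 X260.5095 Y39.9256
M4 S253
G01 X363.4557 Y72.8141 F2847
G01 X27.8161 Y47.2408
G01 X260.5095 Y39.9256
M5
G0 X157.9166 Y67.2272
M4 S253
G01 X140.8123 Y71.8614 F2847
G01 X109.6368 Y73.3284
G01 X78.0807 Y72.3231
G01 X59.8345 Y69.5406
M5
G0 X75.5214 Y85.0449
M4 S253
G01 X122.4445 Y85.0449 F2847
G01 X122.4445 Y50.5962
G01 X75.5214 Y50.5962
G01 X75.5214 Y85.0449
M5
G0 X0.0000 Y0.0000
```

Each laser-on run becomes one SVG element. Flip Y back into SVG space with y_svg = 89.3684 − y_machine. Every run uses S253, so all elements get stroke `#ff00ff` (engrave).

Run 1: The run is open, so emit a `<polyline>` with points (Y-flipped): 213.0449,47.4981 180.1580,40.2380 123.8454,40.1958 68.8426,42.8308 39.8845,43.6023.

Run 2: The run returns to its start, so emit a `<polygon>` with points (Y-flipped): 25.1728,25.8817 179.3565,25.8817 179.3565,59.0945 25.1728,59.0945.

Run 3: The run is open, so emit a `<polyline>` with points (Y-flipped): 279.1512,27.2862 266.9493,39.2613 250.8173,51.3401 230.7553,63.5225 206.7632,75.8086.

Run 4: The run returns to its start, so emit a `<polygon>` with points (Y-flipped): 260.5095,49.4428 363.4557,16.5543 27.8161,42.1276.

Run 5: The run is open, so emit a `<polyline>` with points (Y-flipped): 157.9166,22.1412 140.8123,17.5070 109.6368,16.0400 78.0807,17.0453 59.8345,19.8278.

Run 6: The run returns to its start, so emit a `<polygon>` with points (Y-flipped): 75.5214,4.3235 122.4445,4.3235 122.4445,38.7722 75.5214,38.7722.

<svg xmlns="http://www.w3.org/2000/svg" width="374.0771mm" height="89.3684mm" viewBox="0 0 374.0771 89.3684">
  <polyline points="213.0449,47.4981 180.1580,40.2380 123.8454,40.1958 68.8426,42.8308 39.8845,43.6023" fill="none" stroke="#ff00ff"/>
  <polygon points="25.1728,25.8817 179.3565,25.8817 179.3565,59.0945 25.1728,59.0945" fill="none" stroke="#ff00ff"/>
  <polyline points="279.1512,27.2862 266.9493,39.2613 250.8173,51.3401 230.7553,63.5225 206.7632,75.8086" fill="none" stroke="#ff00ff"/>
  <polygon points="260.5095,49.4428 363.4557,16.5543 27.8161,42.1276" fill="none" stroke="#ff00ff"/>
  <polyline points="157.9166,22.1412 140.8123,17.5070 109.6368,16.0400 78.0807,17.0453 59.8345,19.8278" fill="none" stroke="#ff00ff"/>
  <polygon points="75.5214,4.3235 122.4445,4.3235 122.4445,38.7722 75.5214,38.7722" fill="none" stroke="#ff00ff"/>
</svg>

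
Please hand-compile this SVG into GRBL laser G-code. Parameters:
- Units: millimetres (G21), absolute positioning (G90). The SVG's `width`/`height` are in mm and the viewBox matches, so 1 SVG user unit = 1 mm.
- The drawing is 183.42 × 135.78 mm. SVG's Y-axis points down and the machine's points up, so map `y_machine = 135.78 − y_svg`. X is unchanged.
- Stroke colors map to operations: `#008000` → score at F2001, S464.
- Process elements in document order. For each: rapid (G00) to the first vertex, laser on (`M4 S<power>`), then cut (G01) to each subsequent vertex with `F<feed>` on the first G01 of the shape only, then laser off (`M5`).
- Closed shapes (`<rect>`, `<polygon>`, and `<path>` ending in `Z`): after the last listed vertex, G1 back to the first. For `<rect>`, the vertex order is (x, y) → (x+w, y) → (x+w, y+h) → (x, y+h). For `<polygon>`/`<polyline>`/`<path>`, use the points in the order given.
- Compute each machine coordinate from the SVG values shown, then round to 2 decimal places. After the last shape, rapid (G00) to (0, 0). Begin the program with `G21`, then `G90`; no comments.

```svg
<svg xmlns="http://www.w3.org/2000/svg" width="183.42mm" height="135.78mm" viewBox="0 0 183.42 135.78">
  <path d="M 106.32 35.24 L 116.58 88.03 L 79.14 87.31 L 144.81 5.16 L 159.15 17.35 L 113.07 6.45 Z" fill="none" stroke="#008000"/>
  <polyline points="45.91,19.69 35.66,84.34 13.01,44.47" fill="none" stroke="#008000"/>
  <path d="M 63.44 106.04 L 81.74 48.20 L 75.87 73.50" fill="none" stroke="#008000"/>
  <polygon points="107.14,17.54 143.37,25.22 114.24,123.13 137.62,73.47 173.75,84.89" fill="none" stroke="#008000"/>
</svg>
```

G21
G90
G00 X106.32 Y100.54
M4 S464
G01 X116.58 Y47.75 F2001
G01 X79.14 Y48.47
G01 X144.81 Y130.62
G01 X159.15 Y118.43
G01 X113.07 Y129.33
G01 X106.32 Y100.54
M5
G00 X45.91 Y116.09
M4 S464
G01 X35.66 Y51.44 F2001
G01 X13.01 Y91.31
M5
G00 X63.44 Y29.74
M4 S464
G01 X81.74 Y87.58 F2001
G01 X75.87 Y62.28
M5
G00 X107.14 Y118.24
M4 S464
G01 X143.37 Y110.56 F2001
G01 X114.24 Y12.65
G01 X137.62 Y62.31
G01 X173.75 Y50.89
G01 X107.14 Y118.24
M5
G00 X0.00 Y0.00

Since the viewBox matches the mm dimensions, user units are millimetres directly. The only transform is the Y-flip y_m = 135.78 − y_svg.

Shape 1 is a closed polygon drawn with `<path>`. Its stroke #008000 means score at S464, F2001. After flipping Y the toolpath is (106.32,100.54) → (116.58,47.75) → (79.14,48.47) → (144.81,130.62) → (159.15,118.43) → (113.07,129.33) → (106.32,100.54), returning to the start.

Shape 2 is a open polyline drawn with `<polyline>`. Its stroke #008000 means score at S464, F2001. After flipping Y the toolpath is (45.91,116.09) → (35.66,51.44) → (13.01,91.31).

Shape 3 is a open polyline drawn with `<path>`. Its stroke #008000 means score at S464, F2001. After flipping Y the toolpath is (63.44,29.74) → (81.74,87.58) → (75.87,62.28).

Shape 4 is a closed polygon drawn with `<polygon>`. Its stroke #008000 means score at S464, F2001. After flipping Y the toolpath is (107.14,118.24) → (143.37,110.56) → (114.24,12.65) → (137.62,62.31) → (173.75,50.89) → (107.14,118.24), returning to the start.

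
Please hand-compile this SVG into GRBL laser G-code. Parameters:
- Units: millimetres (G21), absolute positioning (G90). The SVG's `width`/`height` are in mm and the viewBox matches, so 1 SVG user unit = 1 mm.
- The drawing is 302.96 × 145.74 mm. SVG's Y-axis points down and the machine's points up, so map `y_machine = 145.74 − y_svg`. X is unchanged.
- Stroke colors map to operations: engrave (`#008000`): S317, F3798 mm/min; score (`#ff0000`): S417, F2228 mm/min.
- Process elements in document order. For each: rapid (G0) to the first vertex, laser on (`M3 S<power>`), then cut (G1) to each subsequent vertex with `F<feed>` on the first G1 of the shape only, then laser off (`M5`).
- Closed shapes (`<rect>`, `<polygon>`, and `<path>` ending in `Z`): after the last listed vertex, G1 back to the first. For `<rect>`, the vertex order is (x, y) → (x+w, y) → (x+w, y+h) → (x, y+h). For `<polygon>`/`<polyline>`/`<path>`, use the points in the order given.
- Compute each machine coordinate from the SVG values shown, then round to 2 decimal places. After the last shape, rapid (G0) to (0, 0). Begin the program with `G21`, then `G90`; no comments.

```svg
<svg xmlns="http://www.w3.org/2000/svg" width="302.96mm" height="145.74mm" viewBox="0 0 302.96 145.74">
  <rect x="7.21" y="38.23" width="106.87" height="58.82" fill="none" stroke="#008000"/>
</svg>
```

Since the viewBox matches the mm dimensions, user units are millimetres directly. The only transform is the Y-flip y_m = 145.74 − y_svg.

Shape 1 is a rectangle drawn with `<rect>`. Its stroke #008000 means engrave at S317, F3798. After flipping Y the toolpath is (7.21,107.51) → (114.08,107.51) → (114.08,48.69) → (7.21,48.69) → (7.21,107.51), returning to the start.

G21
G90
G0 X7.21 Y107.51
M3 S317
G1 X114.08 Y107.51 F3798
G1 X114.08 Y48.69
G1 X7.21 Y48.69
G1 X7.21 Y107.51
M5
G0 X0.00 Y0.00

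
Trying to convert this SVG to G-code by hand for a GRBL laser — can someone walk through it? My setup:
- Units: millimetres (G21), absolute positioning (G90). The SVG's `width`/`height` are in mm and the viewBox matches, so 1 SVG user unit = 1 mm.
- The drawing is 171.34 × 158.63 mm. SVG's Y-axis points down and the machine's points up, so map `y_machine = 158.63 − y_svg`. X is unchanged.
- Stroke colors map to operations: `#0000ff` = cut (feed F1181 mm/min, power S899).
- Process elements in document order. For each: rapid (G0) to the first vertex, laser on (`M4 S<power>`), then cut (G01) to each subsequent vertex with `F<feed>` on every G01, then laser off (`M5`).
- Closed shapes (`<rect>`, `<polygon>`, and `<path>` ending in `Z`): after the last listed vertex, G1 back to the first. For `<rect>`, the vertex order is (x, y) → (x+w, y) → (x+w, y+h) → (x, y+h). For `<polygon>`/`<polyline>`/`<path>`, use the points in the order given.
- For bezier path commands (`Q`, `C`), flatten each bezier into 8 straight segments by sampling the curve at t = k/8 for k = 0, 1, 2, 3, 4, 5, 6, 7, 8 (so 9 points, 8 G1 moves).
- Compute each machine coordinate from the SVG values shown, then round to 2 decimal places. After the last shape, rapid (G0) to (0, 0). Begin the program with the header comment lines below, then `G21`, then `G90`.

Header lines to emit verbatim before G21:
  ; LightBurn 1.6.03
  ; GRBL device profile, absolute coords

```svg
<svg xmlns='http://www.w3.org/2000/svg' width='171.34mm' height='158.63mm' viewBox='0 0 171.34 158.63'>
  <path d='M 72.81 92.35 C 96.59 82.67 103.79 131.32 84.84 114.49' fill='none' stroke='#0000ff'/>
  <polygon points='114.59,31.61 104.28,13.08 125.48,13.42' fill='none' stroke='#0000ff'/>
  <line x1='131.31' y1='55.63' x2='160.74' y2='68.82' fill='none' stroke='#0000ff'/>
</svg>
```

; LightBurn 1.6.03
; GRBL device profile, absolute coords
G21
G90
G0 X72.81 Y66.28
M4 S899
G01 X80.93 Y67.42 F1181
G01 X87.39 Y64.54 F1181
G01 X92.06 Y59.09 F1181
G01 X94.85 Y52.53 F1181
G01 X95.63 Y46.30 F1181
G01 X94.30 Y41.86 F1181
G01 X90.74 Y40.66 F1181
G01 X84.84 Y44.14 F1181
M5
G0 X114.59 Y127.02
M4 S899
G01 X104.28 Y145.55 F1181
G01 X125.48 Y145.21 F1181
G01 X114.59 Y127.02 F1181
M5
G0 X131.31 Y103.00
M4 S899
G01 X160.74 Y89.81 F1181
M5
G0 X0.00 Y0.00

viewBox `0 0 171.34 158.63` with mm width/height → 1 unit = 1 mm. Flip: y_m = 158.63 − y_svg.

**Shape 1** — `<path>` cubic bezier, stroke `#0000ff` → cut (S899, F1181). Control points (SVG): P0=(72.81,92.35), P1=(96.59,82.67), P2=(103.79,131.32), P3=(84.84,114.49); sampled at t=k/8. Machine vertices: (72.81,66.28) → (80.93,67.42) → (87.39,64.54) → (92.06,59.09) → (94.85,52.53) → (95.63,46.30) → (94.30,41.86) → (90.74,40.66) → (84.84,44.14). Open path.

**Shape 2** — `<polygon>` regular polygon, stroke `#0000ff` → cut (S899, F1181). Machine vertices: (114.59,127.02) → (104.28,145.55) → (125.48,145.21) → (114.59,127.02). Closed: final G1 returns to the first vertex.

**Shape 3** — `<line>` line segment, stroke `#0000ff` → cut (S899, F1181). Machine vertices: (131.31,103.00) → (160.74,89.81). Open path.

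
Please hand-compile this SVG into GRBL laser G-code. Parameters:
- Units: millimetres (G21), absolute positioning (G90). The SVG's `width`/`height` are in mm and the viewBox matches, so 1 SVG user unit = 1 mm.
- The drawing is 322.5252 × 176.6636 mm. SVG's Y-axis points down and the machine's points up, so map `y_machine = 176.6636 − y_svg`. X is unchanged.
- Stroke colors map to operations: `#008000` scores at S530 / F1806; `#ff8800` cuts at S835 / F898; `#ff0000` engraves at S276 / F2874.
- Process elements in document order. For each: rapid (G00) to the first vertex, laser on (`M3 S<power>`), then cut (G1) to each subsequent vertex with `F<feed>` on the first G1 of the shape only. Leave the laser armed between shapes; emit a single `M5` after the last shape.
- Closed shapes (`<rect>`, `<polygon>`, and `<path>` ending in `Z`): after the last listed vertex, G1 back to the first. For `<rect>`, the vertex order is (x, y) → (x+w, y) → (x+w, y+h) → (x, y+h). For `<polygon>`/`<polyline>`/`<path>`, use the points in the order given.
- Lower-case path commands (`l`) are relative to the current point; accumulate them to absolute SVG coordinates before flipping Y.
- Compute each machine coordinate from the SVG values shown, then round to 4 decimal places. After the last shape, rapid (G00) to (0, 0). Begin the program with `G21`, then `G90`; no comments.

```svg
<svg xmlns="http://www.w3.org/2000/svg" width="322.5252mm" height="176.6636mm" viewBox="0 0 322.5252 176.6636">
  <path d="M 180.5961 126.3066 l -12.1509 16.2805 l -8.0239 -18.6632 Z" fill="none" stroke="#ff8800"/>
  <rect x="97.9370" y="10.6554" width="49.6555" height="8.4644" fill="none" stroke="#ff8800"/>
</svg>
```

G21
G90
G00 X180.5961 Y50.3570
M3 S835
G1 X168.4452 Y34.0765 F898
G1 X160.4213 Y52.7397
G1 X180.5961 Y50.3570
G00 X97.9370 Y166.0082
M3 S835
G1 X147.5925 Y166.0082 F898
G1 X147.5925 Y157.5438
G1 X97.9370 Y157.5438
G1 X97.9370 Y166.0082
M5
G00 X0.0000 Y0.0000

viewBox `0 0 322.5252 176.6636` with mm width/height → 1 unit = 1 mm. Flip: y_m = 176.6636 − y_svg.

**Shape 1** — `<path>` regular polygon, stroke `#ff8800` → cut (S835, F898). Machine vertices: (180.5961,50.3570) → (168.4452,34.0765) → (160.4213,52.7397) → (180.5961,50.3570). Closed: final G1 returns to the first vertex.

**Shape 2** — `<rect>` rectangle, stroke `#ff8800` → cut (S835, F898). Machine vertices: (97.9370,166.0082) → (147.5925,166.0082) → (147.5925,157.5438) → (97.9370,157.5438) → (97.9370,166.0082). Closed: final G1 returns to the first vertex.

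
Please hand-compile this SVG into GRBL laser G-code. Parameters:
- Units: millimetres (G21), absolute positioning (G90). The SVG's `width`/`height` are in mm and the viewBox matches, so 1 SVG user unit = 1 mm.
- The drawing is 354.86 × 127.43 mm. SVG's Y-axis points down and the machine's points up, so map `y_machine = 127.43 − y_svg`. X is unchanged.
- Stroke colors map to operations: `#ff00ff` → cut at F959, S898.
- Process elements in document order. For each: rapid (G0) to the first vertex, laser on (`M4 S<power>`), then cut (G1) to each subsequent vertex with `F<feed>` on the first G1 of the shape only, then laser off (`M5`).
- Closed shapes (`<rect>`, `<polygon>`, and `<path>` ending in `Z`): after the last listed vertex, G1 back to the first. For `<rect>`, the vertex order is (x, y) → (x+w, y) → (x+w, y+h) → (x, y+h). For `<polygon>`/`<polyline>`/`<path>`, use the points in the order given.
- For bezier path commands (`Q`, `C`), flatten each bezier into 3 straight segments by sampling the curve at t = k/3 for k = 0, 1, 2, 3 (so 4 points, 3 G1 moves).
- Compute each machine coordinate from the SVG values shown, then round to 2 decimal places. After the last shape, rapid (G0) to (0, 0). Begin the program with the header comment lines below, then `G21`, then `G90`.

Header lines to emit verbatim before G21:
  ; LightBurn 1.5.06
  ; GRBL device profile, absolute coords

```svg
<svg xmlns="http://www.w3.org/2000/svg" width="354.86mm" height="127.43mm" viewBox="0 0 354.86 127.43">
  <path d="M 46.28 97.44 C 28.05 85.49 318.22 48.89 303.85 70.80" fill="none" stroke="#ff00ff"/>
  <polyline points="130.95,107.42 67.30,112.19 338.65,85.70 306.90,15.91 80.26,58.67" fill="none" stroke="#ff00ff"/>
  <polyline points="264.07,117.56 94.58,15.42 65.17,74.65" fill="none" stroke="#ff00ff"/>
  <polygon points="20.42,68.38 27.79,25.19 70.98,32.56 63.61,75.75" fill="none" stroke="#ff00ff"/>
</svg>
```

; LightBurn 1.5.06
; GRBL device profile, absolute coords
G21
G90
G0 X46.28 Y29.99
M4 S898
G1 X108.15 Y47.08 F959
G1 X239.41 Y62.12
G1 X303.85 Y56.63
M5
G0 X130.95 Y20.01
M4 S898
G1 X67.30 Y15.24 F959
G1 X338.65 Y41.73
G1 X306.90 Y111.52
G1 X80.26 Y68.76
M5
G0 X264.07 Y9.87
M4 S898
G1 X94.58 Y112.01 F959
G1 X65.17 Y52.78
M5
G0 X20.42 Y59.05
M4 S898
G1 X27.79 Y102.24 F959
G1 X70.98 Y94.87
G1 X63.61 Y51.68
G1 X20.42 Y59.05
M5
G0 X0.00 Y0.00

viewBox `0 0 354.86 127.43` with mm width/height → 1 unit = 1 mm. Flip: y_m = 127.43 − y_svg.

**Shape 1** — `<path>` cubic bezier, stroke `#ff00ff` → cut (S898, F959). Control points (SVG): P0=(46.28,97.44), P1=(28.05,85.49), P2=(318.22,48.89), P3=(303.85,70.80); sampled at t=k/3. Machine vertices: (46.28,29.99) → (108.15,47.08) → (239.41,62.12) → (303.85,56.63). Open path.

**Shape 2** — `<polyline>` open polyline, stroke `#ff00ff` → cut (S898, F959). Machine vertices: (130.95,20.01) → (67.30,15.24) → (338.65,41.73) → (306.90,111.52) → (80.26,68.76). Open path.

**Shape 3** — `<polyline>` open polyline, stroke `#ff00ff` → cut (S898, F959). Machine vertices: (264.07,9.87) → (94.58,112.01) → (65.17,52.78). Open path.

**Shape 4** — `<polygon>` regular polygon, stroke `#ff00ff` → cut (S898, F959). Machine vertices: (20.42,59.05) → (27.79,102.24) → (70.98,94.87) → (63.61,51.68) → (20.42,59.05). Closed: final G1 returns to the first vertex.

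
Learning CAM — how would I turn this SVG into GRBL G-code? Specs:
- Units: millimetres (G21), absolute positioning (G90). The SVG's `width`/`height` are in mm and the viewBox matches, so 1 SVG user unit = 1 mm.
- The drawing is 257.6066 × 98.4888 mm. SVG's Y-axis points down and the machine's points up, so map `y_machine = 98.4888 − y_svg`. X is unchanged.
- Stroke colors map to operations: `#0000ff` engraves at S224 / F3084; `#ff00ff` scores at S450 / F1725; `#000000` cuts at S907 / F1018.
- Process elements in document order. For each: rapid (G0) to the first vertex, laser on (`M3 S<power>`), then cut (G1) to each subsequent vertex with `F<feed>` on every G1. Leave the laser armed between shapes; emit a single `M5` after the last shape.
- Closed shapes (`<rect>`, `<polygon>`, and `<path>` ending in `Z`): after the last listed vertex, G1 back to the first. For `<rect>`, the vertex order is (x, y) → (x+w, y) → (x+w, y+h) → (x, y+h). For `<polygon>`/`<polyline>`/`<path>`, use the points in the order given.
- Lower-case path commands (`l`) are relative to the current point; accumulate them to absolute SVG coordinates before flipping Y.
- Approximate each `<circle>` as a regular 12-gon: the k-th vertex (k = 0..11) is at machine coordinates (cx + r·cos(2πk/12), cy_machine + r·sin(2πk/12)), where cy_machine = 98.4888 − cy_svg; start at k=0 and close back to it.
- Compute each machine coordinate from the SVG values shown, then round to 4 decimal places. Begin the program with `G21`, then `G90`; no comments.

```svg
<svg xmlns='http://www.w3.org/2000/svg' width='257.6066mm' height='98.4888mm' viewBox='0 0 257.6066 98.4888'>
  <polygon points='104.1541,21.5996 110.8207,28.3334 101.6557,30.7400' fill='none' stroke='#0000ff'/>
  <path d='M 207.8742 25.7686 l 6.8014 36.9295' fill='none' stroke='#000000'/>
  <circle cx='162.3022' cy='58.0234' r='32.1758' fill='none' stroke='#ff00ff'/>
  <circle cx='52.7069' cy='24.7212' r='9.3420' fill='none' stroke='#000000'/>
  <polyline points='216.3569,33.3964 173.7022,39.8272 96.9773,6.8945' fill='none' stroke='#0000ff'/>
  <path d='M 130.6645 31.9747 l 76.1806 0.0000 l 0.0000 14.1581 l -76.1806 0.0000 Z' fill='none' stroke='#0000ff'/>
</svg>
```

G21
G90
G0 X104.1541 Y76.8892
M3 S224
G1 X110.8207 Y70.1554 F3084
G1 X101.6557 Y67.7488 F3084
G1 X104.1541 Y76.8892 F3084
G0 X207.8742 Y72.7202
M3 S907
G1 X214.6756 Y35.7907 F1018
G0 X194.4780 Y40.4654
M3 S450
G1 X190.1673 Y56.5533 F1725
G1 X178.3901 Y68.3305 F1725
G1 X162.3022 Y72.6412 F1725
G1 X146.2143 Y68.3305 F1725
G1 X134.4371 Y56.5533 F1725
G1 X130.1264 Y40.4654 F1725
G1 X134.4371 Y24.3775 F1725
G1 X146.2143 Y12.6003 F1725
G1 X162.3022 Y8.2896 F1725
G1 X178.3901 Y12.6003 F1725
G1 X190.1673 Y24.3775 F1725
G1 X194.4780 Y40.4654 F1725
G0 X62.0489 Y73.7676
M3 S907
G1 X60.7973 Y78.4386 F1018
G1 X57.3779 Y81.8580 F1018
G1 X52.7069 Y83.1096 F1018
G1 X48.0359 Y81.8580 F1018
G1 X44.6165 Y78.4386 F1018
G1 X43.3649 Y73.7676 F1018
G1 X44.6165 Y69.0966 F1018
G1 X48.0359 Y65.6772 F1018
G1 X52.7069 Y64.4256 F1018
G1 X57.3779 Y65.6772 F1018
G1 X60.7973 Y69.0966 F1018
G1 X62.0489 Y73.7676 F1018
G0 X216.3569 Y65.0924
M3 S224
G1 X173.7022 Y58.6616 F3084
G1 X96.9773 Y91.5943 F3084
G0 X130.6645 Y66.5141
M3 S224
G1 X206.8451 Y66.5141 F3084
G1 X206.8451 Y52.3560 F3084
G1 X130.6645 Y52.3560 F3084
G1 X130.6645 Y66.5141 F3084
M5

viewBox `0 0 257.6066 98.4888` with mm width/height → 1 unit = 1 mm. Flip: y_m = 98.4888 − y_svg.

**Shape 1** — `<polygon>` regular polygon, stroke `#0000ff` → engrave (S224, F3084). Machine vertices: (104.1541,76.8892) → (110.8207,70.1554) → (101.6557,67.7488) → (104.1541,76.8892). Closed: final G1 returns to the first vertex.

**Shape 2** — `<path>` line segment, stroke `#000000` → cut (S907, F1018). Machine vertices: (207.8742,72.7202) → (214.6756,35.7907). Open path.

**Shape 3** — `<circle>` circle, stroke `#ff00ff` → score (S450, F1725). Machine vertices: (194.4780,40.4654) → (190.1673,56.5533) → (178.3901,68.3305) → (162.3022,72.6412) → (146.2143,68.3305) → (134.4371,56.5533) → (130.1264,40.4654) → (134.4371,24.3775) → (146.2143,12.6003) → (162.3022,8.2896) → (178.3901,12.6003) → (190.1673,24.3775) → (194.4780,40.4654). Closed: final G1 returns to the first vertex.

**Shape 4** — `<circle>` circle, stroke `#000000` → cut (S907, F1018). Machine vertices: (62.0489,73.7676) → (60.7973,78.4386) → (57.3779,81.8580) → (52.7069,83.1096) → (48.0359,81.8580) → (44.6165,78.4386) → (43.3649,73.7676) → (44.6165,69.0966) → (48.0359,65.6772) → (52.7069,64.4256) → (57.3779,65.6772) → (60.7973,69.0966) → (62.0489,73.7676). Closed: final G1 returns to the first vertex.

**Shape 5** — `<polyline>` open polyline, stroke `#0000ff` → engrave (S224, F3084). Machine vertices: (216.3569,65.0924) → (173.7022,58.6616) → (96.9773,91.5943). Open path.

**Shape 6** — `<path>` rectangle, stroke `#0000ff` → engrave (S224, F3084). Machine vertices: (130.6645,66.5141) → (206.8451,66.5141) → (206.8451,52.3560) → (130.6645,52.3560) → (130.6645,66.5141). Closed: final G1 returns to the first vertex.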